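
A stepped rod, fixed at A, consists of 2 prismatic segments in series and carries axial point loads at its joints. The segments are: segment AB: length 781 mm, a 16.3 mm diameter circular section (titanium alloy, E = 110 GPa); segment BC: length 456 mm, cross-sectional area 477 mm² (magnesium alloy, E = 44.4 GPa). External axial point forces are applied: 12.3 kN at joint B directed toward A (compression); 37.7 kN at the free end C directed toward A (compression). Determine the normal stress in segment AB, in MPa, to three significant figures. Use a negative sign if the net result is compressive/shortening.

-240 MPa

Internal axial forces (sectioning from the free end, tension +): N_BC = -37.7 kN, N_AB = -50 kN.
A_AB = 208.7 mm².
σ_AB = N_AB/A_AB = -50000/208.7 = -239.6 MPa.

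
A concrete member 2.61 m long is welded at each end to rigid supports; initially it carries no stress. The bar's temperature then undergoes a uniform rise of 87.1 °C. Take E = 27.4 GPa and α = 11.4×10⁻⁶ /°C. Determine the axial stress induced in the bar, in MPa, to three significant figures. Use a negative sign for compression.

Free thermal expansion αLΔT = 11.4e-6 · 2610 · 87.1 = 2.592 mm.
The walls impose strain ε = −(2.592)/2610 = -9.9294e-04; σ = Eε = 27400 · -9.9294e-04 = -27.21 MPa.

-27.2 MPa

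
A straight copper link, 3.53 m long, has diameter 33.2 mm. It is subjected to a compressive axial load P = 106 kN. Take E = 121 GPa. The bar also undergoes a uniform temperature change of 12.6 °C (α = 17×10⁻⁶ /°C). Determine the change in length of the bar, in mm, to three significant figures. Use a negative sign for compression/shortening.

-2.82 mm

A = 865.7 mm².
δ_mech = NL/(AE) = -106000·3530/(865.7·121000) = -3.572 mm.
δ_thermal = αLΔT = 17e-6·3530·12.6 = 0.7561 mm.
δ = δ_mech + δ_thermal = -2.816 mm.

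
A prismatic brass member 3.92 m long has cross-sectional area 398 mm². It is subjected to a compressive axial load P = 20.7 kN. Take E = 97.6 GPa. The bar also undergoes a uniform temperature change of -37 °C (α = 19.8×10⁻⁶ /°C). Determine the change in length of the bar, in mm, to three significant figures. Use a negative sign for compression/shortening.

-4.96 mm

δ_mech = NL/(AE) = -20700·3920/(398·97600) = -2.089 mm.
δ_thermal = αLΔT = 19.8e-6·3920·-37 = -2.872 mm.
δ = δ_mech + δ_thermal = -4.961 mm.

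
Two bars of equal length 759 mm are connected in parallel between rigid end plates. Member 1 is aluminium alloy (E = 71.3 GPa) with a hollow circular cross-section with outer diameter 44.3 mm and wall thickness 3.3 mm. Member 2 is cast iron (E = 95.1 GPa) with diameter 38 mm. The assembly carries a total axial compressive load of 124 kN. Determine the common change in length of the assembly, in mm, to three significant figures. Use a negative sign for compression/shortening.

-0.681 mm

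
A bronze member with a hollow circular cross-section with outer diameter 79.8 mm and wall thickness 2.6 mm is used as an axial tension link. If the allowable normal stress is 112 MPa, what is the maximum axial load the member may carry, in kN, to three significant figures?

70.6 kN

A = 630.6 mm².
P_max = σ_allow · A = 112 · 630.6 = 70630 N = 70.63 kN.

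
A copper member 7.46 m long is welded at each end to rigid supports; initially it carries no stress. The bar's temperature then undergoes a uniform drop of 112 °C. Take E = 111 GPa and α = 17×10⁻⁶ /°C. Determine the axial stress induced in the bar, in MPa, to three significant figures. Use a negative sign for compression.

Free thermal expansion αLΔT = 17e-6 · 7460 · -112 = -14.2 mm.
The walls impose strain ε = −(-14.2)/7460 = 1.9040e-03; σ = Eε = 111000 · 1.9040e-03 = 211.3 MPa.

211 MPa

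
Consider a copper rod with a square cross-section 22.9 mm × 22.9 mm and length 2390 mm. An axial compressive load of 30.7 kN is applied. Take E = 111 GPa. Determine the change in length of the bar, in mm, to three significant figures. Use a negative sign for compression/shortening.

-1.26 mm

A = 524.4 mm².
δ_mech = NL/(AE) = -30700·2390/(524.4·111000) = -1.26 mm.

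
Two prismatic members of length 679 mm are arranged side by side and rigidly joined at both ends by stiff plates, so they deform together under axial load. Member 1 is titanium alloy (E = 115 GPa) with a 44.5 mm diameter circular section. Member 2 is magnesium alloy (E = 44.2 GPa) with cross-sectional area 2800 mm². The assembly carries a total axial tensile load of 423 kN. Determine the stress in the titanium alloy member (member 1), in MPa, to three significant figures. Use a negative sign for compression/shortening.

161 MPa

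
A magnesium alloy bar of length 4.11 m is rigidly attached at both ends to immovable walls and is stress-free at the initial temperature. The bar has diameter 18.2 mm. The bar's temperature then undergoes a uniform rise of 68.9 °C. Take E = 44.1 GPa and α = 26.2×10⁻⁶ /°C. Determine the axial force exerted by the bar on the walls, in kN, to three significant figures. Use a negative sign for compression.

-20.7 kN

Free thermal expansion αLΔT = 26.2e-6 · 4110 · 68.9 = 7.419 mm.
The walls impose strain ε = −(7.419)/4110 = -1.8052e-03; σ = Eε = 44100 · -1.8052e-03 = -79.61 MPa.
Wall reaction R = σ·A = -79.61·260.2 = -20710 N = -20.71 kN.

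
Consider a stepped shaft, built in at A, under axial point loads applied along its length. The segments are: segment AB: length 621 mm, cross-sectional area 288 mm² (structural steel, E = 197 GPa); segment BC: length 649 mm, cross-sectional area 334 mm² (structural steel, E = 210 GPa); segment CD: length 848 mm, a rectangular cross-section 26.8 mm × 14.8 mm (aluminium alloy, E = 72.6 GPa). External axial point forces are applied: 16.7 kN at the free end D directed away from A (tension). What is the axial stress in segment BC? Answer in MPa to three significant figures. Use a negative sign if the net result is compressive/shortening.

Internal axial forces (sectioning from the free end, tension +): N_CD = 16.7 kN, N_BC = 16.7 kN, N_AB = 16.7 kN.
σ_BC = N_BC/A_BC = 16700/334 = 50 MPa.

50.0 MPa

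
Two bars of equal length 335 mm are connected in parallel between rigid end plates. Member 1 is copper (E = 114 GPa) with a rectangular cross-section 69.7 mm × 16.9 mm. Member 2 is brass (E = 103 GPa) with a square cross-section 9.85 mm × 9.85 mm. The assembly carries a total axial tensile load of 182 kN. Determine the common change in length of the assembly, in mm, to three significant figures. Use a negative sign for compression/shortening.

0.423 mm

A_1 = 1178 mm².
A_2 = 97.02 mm².
Equal strain + equilibrium ⇒ each member carries load in proportion to AE: A₁E₁ = 134300000 N, A₂E₂ = 9993000 N, ΣAE = 144300000 N.
δ = PL/ΣAE = 182000·335/144300000 = 0.4226 mm.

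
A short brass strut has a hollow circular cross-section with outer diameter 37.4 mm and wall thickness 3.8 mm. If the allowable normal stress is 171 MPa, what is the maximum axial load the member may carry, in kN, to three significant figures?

A = 401.1 mm².
P_max = σ_allow · A = 171 · 401.1 = 68590 N = 68.59 kN.

68.6 kN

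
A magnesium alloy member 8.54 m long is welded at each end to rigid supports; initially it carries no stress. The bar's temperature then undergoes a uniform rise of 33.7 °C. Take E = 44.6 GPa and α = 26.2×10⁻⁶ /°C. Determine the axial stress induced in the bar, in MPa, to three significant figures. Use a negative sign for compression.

Free thermal expansion αLΔT = 26.2e-6 · 8540 · 33.7 = 7.54 mm.
The walls impose strain ε = −(7.54)/8540 = -8.8294e-04; σ = Eε = 44600 · -8.8294e-04 = -39.38 MPa.

-39.4 MPa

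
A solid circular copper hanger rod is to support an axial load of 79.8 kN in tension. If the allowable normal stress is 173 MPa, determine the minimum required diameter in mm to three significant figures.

24.2 mm

Required area A ≥ P/σ_allow = 79800/173 = 461.3 mm².
For a solid circular section, d ≥ √(4A/π) = 24.23 mm.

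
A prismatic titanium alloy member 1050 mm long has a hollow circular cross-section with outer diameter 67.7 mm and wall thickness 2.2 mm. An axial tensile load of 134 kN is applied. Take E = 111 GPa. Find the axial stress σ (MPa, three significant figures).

A = 452.7 mm².
σ = N/A = 134000/452.7 = 296 MPa.

296 MPa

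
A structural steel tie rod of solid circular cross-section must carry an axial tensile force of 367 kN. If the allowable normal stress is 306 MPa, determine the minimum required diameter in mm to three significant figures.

39.1 mm

Required area A ≥ P/σ_allow = 367000/306 = 1199 mm².
For a solid circular section, d ≥ √(4A/π) = 39.08 mm.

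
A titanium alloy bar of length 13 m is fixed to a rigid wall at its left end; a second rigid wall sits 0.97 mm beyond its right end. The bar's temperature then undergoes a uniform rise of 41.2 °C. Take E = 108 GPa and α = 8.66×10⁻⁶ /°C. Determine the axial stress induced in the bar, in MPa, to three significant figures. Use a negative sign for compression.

-30.5 MPa

Free thermal expansion αLΔT = 8.66e-6 · 13000 · 41.2 = 4.638 mm.
The walls engage after the gap closes; constrained expansion = 4.638 − 0.97 = 3.668 mm.
The walls impose strain ε = −(3.668)/13000 = -2.8218e-04; σ = Eε = 108000 · -2.8218e-04 = -30.48 MPa.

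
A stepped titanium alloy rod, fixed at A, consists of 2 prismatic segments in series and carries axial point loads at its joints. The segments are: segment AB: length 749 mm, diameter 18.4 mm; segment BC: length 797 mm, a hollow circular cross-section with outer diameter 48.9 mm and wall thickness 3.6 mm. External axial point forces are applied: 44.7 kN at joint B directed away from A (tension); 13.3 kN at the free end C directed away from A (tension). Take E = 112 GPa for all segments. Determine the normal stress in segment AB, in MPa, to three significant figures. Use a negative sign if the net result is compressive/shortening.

218 MPa

Internal axial forces (sectioning from the free end, tension +): N_BC = 13.3 kN, N_AB = 58 kN.
A_AB = 265.9 mm².
σ_AB = N_AB/A_AB = 58000/265.9 = 218.1 MPa.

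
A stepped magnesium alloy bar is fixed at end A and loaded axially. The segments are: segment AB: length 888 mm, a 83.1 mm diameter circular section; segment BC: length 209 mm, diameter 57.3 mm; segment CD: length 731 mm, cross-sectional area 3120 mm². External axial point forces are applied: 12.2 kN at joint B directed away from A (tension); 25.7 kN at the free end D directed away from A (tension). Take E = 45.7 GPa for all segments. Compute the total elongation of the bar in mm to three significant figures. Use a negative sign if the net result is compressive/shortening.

0.313 mm

Internal axial forces (sectioning from the free end, tension +): N_CD = 25.7 kN, N_BC = 25.7 kN, N_AB = 37.9 kN.
A_AB = 5424 mm².
A_BC = 2579 mm².
δ_AB = 37900·888/(5424·45700) = 0.1358 mm
δ_BC = 25700·209/(2579·45700) = 0.04558 mm
δ_CD = 25700·731/(3120·45700) = 0.1318 mm
δ = Σδ_i = 0.3131 mm.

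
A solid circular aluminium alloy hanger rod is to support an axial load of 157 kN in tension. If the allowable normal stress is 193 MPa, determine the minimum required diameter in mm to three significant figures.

32.2 mm

Required area A ≥ P/σ_allow = 157000/193 = 813.5 mm².
For a solid circular section, d ≥ √(4A/π) = 32.18 mm.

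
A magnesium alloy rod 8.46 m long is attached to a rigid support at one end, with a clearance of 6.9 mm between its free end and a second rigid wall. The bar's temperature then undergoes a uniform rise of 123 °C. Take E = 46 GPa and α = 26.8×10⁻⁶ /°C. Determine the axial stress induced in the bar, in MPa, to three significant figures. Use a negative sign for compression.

Free thermal expansion αLΔT = 26.8e-6 · 8460 · 123 = 27.89 mm.
The walls engage after the gap closes; constrained expansion = 27.89 − 6.9 = 20.99 mm.
The walls impose strain ε = −(20.99)/8460 = -2.4808e-03; σ = Eε = 46000 · -2.4808e-03 = -114.1 MPa.

-114 MPa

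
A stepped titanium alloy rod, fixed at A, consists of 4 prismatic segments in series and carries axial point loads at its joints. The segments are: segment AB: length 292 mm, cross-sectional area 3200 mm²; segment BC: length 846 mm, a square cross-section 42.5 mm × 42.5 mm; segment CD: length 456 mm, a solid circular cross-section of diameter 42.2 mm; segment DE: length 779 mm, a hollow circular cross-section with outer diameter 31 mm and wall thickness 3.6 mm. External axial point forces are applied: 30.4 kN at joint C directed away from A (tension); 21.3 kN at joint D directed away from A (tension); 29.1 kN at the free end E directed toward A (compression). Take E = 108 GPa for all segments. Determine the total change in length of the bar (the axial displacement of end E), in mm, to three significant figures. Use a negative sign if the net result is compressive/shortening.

-0.584 mm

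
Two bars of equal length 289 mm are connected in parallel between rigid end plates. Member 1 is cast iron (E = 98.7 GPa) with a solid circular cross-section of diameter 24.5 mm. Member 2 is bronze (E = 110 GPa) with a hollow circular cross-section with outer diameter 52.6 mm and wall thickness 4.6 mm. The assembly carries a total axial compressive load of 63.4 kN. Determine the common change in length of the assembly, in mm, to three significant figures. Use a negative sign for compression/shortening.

-0.149 mm

A_1 = 471.4 mm².
A_2 = 693.7 mm².
Equal strain + equilibrium ⇒ each member carries load in proportion to AE: A₁E₁ = 46530000 N, A₂E₂ = 76300000 N, ΣAE = 122800000 N.
δ = PL/ΣAE = -63400·289/122800000 = -0.1492 mm.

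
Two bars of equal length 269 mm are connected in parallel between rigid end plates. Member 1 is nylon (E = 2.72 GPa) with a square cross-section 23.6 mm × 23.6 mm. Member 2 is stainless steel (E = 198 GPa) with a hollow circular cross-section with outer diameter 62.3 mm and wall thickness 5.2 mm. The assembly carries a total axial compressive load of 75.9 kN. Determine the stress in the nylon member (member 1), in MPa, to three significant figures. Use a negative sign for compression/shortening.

-1.11 MPa

A_1 = 557 mm².
A_2 = 932.8 mm².
Equal strain + equilibrium ⇒ each member carries load in proportion to AE: A₁E₁ = 1515000 N, A₂E₂ = 184700000 N, ΣAE = 186200000 N.
σ₁ = P·E₁/ΣAE = -75900·2720/186200000 = -1.109 MPa.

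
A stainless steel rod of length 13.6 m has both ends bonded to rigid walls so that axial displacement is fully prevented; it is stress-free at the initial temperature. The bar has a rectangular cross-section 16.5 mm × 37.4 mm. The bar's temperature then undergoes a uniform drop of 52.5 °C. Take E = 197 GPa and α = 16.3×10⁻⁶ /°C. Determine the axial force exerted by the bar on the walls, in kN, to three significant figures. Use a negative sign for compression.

Free thermal expansion αLΔT = 16.3e-6 · 13600 · -52.5 = -11.64 mm.
The walls impose strain ε = −(-11.64)/13600 = 8.5575e-04; σ = Eε = 197000 · 8.5575e-04 = 168.6 MPa.
Wall reaction R = σ·A = 168.6·617.1 = 104000 N = 104 kN.

104 kN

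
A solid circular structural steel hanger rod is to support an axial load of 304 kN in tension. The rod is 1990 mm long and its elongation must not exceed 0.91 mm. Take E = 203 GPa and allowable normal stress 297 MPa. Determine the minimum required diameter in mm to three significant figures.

Required area A ≥ P/σ_allow = 304000/297 = 1024 mm².
For a solid circular section, d ≥ √(4A/π) = 36.1 mm.
Elongation limit: A ≥ PL/(Eδ_allow) = 304000·1990/(203000·0.91) = 3275 mm² ⇒ d ≥ 64.57 mm.
The elongation limit governs.

64.6 mm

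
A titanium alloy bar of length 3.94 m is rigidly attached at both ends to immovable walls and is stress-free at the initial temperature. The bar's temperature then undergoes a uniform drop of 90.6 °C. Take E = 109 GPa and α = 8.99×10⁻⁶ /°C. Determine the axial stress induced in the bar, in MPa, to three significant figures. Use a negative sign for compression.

88.8 MPa

Free thermal expansion αLΔT = 8.99e-6 · 3940 · -90.6 = -3.209 mm.
The walls impose strain ε = −(-3.209)/3940 = 8.1449e-04; σ = Eε = 109000 · 8.1449e-04 = 88.78 MPa.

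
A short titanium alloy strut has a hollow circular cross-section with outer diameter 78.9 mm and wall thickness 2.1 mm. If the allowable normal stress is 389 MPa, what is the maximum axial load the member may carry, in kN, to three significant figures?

A = 506.7 mm².
P_max = σ_allow · A = 389 · 506.7 = 197100 N = 197.1 kN.

197 kN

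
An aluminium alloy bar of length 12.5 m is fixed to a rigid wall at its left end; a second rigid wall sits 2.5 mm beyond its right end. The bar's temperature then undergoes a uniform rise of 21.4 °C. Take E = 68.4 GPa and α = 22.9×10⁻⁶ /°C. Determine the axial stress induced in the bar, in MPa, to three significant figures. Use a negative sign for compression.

-19.8 MPa

Free thermal expansion αLΔT = 22.9e-6 · 12500 · 21.4 = 6.126 mm.
The walls engage after the gap closes; constrained expansion = 6.126 − 2.5 = 3.626 mm.
The walls impose strain ε = −(3.626)/12500 = -2.9006e-04; σ = Eε = 68400 · -2.9006e-04 = -19.84 MPa.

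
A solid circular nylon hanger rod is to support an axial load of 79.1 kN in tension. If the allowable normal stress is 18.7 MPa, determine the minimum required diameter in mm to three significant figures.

73.4 mm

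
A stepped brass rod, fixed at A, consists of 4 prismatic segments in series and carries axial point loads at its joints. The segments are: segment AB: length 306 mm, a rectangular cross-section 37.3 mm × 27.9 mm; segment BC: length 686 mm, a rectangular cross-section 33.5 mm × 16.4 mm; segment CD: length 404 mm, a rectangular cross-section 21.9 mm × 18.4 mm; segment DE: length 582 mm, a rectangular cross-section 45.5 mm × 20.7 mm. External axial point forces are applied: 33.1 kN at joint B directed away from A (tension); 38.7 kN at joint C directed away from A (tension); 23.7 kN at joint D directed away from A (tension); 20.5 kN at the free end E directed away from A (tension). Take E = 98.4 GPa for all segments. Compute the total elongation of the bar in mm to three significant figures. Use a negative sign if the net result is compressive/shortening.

Internal axial forces (sectioning from the free end, tension +): N_DE = 20.5 kN, N_CD = 44.2 kN, N_BC = 82.9 kN, N_AB = 116 kN.
A_AB = 1041 mm².
A_BC = 549.4 mm².
A_CD = 403 mm².
A_DE = 941.9 mm².
δ_AB = 116000·306/(1041·98400) = 0.3466 mm
δ_BC = 82900·686/(549.4·98400) = 1.052 mm
δ_CD = 44200·404/(403·98400) = 0.4503 mm
δ_DE = 20500·582/(941.9·98400) = 0.1287 mm
δ = Σδ_i = 1.978 mm.

1.98 mm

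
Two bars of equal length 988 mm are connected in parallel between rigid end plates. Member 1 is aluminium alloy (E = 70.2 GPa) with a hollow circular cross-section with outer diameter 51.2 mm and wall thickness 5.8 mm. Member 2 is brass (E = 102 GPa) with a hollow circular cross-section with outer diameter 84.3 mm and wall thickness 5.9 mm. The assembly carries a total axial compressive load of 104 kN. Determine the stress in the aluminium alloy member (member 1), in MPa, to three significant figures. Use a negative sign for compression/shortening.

A_1 = 827.2 mm².
A_2 = 1453 mm².
Equal strain + equilibrium ⇒ each member carries load in proportion to AE: A₁E₁ = 58070000 N, A₂E₂ = 148200000 N, ΣAE = 206300000 N.
σ₁ = P·E₁/ΣAE = -104000·70200/206300000 = -35.39 MPa.

-35.4 MPa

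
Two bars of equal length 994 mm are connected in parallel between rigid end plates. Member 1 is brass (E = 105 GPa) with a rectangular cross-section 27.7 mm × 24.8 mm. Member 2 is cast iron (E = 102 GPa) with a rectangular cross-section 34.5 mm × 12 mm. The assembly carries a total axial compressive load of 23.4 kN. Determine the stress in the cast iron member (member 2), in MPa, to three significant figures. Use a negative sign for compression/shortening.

-20.9 MPa

A_1 = 687 mm².
A_2 = 414 mm².
Equal strain + equilibrium ⇒ each member carries load in proportion to AE: A₁E₁ = 72130000 N, A₂E₂ = 42230000 N, ΣAE = 114400000 N.
σ₂ = P·E₂/ΣAE = -23400·102000/114400000 = -20.87 MPa.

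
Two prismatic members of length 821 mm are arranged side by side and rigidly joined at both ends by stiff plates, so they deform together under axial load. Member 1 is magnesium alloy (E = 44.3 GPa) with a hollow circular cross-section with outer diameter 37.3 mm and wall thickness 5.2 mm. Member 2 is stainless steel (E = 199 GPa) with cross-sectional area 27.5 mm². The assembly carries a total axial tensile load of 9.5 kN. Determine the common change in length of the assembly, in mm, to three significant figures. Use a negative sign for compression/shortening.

A_1 = 524.4 mm².
Equal strain + equilibrium ⇒ each member carries load in proportion to AE: A₁E₁ = 23230000 N, A₂E₂ = 5472000 N, ΣAE = 28700000 N.
δ = PL/ΣAE = 9500·821/28700000 = 0.2717 mm.

0.272 mm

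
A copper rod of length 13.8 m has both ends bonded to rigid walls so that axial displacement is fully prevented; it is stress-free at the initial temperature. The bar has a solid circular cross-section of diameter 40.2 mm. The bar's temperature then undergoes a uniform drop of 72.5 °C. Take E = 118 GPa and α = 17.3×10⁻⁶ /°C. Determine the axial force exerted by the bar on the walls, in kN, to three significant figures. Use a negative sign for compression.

188 kN

Free thermal expansion αLΔT = 17.3e-6 · 13800 · -72.5 = -17.31 mm.
The walls impose strain ε = −(-17.31)/13800 = 1.2542e-03; σ = Eε = 118000 · 1.2542e-03 = 148 MPa.
Wall reaction R = σ·A = 148·1269 = 187800 N = 187.8 kN.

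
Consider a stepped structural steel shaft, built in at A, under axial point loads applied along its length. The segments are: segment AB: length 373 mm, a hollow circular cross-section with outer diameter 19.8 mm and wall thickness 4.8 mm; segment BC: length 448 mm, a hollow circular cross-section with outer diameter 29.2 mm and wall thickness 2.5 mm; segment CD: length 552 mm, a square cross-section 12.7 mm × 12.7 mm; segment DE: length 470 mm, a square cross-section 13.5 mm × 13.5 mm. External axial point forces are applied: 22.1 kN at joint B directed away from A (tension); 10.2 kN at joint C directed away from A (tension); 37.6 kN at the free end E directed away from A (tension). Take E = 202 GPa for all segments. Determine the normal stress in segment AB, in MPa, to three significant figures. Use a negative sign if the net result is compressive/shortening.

309 MPa

Internal axial forces (sectioning from the free end, tension +): N_DE = 37.6 kN, N_CD = 37.6 kN, N_BC = 47.8 kN, N_AB = 69.9 kN.
A_AB = 226.2 mm².
σ_AB = N_AB/A_AB = 69900/226.2 = 309 MPa.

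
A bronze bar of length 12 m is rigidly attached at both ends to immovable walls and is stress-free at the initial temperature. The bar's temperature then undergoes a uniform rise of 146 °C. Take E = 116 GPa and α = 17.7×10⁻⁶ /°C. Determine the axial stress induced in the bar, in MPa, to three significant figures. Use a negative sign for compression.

Free thermal expansion αLΔT = 17.7e-6 · 12000 · 146 = 31.01 mm.
The walls impose strain ε = −(31.01)/12000 = -2.5842e-03; σ = Eε = 116000 · -2.5842e-03 = -299.8 MPa.

-300 MPa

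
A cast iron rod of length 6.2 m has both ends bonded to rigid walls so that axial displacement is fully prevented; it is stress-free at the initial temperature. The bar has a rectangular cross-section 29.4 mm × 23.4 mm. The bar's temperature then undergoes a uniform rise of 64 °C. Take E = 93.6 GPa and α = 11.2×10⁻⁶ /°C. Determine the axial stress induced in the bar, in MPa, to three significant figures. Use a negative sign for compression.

Free thermal expansion αLΔT = 11.2e-6 · 6200 · 64 = 4.444 mm.
The walls impose strain ε = −(4.444)/6200 = -7.1680e-04; σ = Eε = 93600 · -7.1680e-04 = -67.09 MPa.

-67.1 MPa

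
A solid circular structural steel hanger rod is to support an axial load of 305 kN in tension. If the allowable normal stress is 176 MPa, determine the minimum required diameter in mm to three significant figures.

47.0 mm

Required area A ≥ P/σ_allow = 305000/176 = 1733 mm².
For a solid circular section, d ≥ √(4A/π) = 46.97 mm.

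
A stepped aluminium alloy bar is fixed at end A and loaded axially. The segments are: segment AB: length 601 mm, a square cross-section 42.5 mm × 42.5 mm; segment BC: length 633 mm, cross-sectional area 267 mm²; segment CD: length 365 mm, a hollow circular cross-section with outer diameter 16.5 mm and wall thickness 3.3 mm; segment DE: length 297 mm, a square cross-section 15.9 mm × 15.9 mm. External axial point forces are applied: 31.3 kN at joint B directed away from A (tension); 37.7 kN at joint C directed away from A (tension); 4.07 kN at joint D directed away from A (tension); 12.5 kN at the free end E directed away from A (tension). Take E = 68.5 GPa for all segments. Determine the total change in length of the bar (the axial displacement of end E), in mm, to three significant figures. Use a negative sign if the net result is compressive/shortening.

3.15 mm

Internal axial forces (sectioning from the free end, tension +): N_DE = 12.5 kN, N_CD = 16.57 kN, N_BC = 54.27 kN, N_AB = 85.57 kN.
A_AB = 1806 mm².
A_CD = 136.8 mm².
A_DE = 252.8 mm².
δ_AB = 85570·601/(1806·68500) = 0.4156 mm
δ_BC = 54270·633/(267·68500) = 1.878 mm
δ_CD = 16570·365/(136.8·68500) = 0.6452 mm
δ_DE = 12500·297/(252.8·68500) = 0.2144 mm
δ = Σδ_i = 3.154 mm.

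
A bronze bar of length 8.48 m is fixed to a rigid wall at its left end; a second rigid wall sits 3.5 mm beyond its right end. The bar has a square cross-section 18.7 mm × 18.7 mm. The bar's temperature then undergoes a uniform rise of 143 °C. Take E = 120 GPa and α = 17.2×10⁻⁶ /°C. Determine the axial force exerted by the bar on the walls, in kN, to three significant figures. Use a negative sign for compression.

-85.9 kN

Free thermal expansion αLΔT = 17.2e-6 · 8480 · 143 = 20.86 mm.
The walls engage after the gap closes; constrained expansion = 20.86 − 3.5 = 17.36 mm.
The walls impose strain ε = −(17.36)/8480 = -2.0469e-03; σ = Eε = 120000 · -2.0469e-03 = -245.6 MPa.
Wall reaction R = σ·A = -245.6·349.7 = -85890 N = -85.89 kN.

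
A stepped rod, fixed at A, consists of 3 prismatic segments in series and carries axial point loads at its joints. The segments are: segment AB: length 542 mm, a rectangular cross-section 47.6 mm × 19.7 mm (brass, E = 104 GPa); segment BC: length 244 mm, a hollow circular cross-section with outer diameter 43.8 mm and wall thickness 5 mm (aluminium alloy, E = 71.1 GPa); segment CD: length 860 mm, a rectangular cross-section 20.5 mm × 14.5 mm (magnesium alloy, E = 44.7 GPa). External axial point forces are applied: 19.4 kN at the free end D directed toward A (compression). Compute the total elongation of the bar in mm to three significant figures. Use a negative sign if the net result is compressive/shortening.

Internal axial forces (sectioning from the free end, tension +): N_CD = -19.4 kN, N_BC = -19.4 kN, N_AB = -19.4 kN.
A_AB = 937.7 mm².
A_BC = 609.5 mm².
A_CD = 297.2 mm².
δ_AB = -19400·542/(937.7·104000) = -0.1078 mm
δ_BC = -19400·244/(609.5·71100) = -0.1092 mm
δ_CD = -19400·860/(297.2·44700) = -1.256 mm
δ = Σδ_i = -1.473 mm.

-1.47 mm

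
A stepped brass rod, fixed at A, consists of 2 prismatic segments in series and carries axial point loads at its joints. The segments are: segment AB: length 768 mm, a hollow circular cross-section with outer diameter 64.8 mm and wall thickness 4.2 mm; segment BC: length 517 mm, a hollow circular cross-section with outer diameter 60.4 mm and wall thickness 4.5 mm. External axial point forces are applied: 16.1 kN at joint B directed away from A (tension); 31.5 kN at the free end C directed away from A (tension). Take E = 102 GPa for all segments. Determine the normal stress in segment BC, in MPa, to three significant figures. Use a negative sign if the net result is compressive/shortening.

Internal axial forces (sectioning from the free end, tension +): N_BC = 31.5 kN, N_AB = 47.6 kN.
A_BC = 790.3 mm².
σ_BC = N_BC/A_BC = 31500/790.3 = 39.86 MPa.

39.9 MPa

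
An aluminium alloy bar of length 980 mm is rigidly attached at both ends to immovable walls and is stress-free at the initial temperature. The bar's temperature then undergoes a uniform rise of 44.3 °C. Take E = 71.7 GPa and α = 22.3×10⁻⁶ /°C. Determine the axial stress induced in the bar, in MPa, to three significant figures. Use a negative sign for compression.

-70.8 MPa

Free thermal expansion αLΔT = 22.3e-6 · 980 · 44.3 = 0.9681 mm.
The walls impose strain ε = −(0.9681)/980 = -9.8789e-04; σ = Eε = 71700 · -9.8789e-04 = -70.83 MPa.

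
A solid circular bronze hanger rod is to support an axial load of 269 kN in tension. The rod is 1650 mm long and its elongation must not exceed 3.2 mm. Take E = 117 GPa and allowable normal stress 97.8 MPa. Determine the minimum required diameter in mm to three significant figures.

Required area A ≥ P/σ_allow = 269000/97.8 = 2751 mm².
For a solid circular section, d ≥ √(4A/π) = 59.18 mm.
Elongation limit: A ≥ PL/(Eδ_allow) = 269000·1650/(117000·3.2) = 1185 mm² ⇒ d ≥ 38.85 mm.
The stress limit governs.

59.2 mm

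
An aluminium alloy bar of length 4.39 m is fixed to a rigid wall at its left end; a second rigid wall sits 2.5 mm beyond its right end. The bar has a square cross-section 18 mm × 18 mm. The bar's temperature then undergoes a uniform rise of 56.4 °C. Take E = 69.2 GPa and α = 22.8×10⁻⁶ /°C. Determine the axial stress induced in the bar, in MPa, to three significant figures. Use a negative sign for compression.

-49.6 MPa

Free thermal expansion αLΔT = 22.8e-6 · 4390 · 56.4 = 5.645 mm.
The walls engage after the gap closes; constrained expansion = 5.645 − 2.5 = 3.145 mm.
The walls impose strain ε = −(3.145)/4390 = -7.1644e-04; σ = Eε = 69200 · -7.1644e-04 = -49.58 MPa.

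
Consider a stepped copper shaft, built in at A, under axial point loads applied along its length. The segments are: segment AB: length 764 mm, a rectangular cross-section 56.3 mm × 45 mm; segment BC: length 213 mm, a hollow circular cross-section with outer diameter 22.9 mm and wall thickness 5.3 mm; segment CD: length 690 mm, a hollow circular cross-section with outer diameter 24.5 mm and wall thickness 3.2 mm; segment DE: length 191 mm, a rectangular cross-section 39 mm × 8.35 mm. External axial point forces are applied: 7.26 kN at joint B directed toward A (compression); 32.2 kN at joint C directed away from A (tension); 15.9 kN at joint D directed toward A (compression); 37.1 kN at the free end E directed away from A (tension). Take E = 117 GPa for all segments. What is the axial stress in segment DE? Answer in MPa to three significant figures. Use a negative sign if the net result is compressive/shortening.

Internal axial forces (sectioning from the free end, tension +): N_DE = 37.1 kN, N_CD = 21.2 kN, N_BC = 53.4 kN, N_AB = 46.14 kN.
A_DE = 325.6 mm².
σ_DE = N_DE/A_DE = 37100/325.6 = 113.9 MPa.

114 MPa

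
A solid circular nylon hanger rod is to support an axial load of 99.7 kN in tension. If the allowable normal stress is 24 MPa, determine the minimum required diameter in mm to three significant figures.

Required area A ≥ P/σ_allow = 99700/24 = 4154 mm².
For a solid circular section, d ≥ √(4A/π) = 72.73 mm.

72.7 mm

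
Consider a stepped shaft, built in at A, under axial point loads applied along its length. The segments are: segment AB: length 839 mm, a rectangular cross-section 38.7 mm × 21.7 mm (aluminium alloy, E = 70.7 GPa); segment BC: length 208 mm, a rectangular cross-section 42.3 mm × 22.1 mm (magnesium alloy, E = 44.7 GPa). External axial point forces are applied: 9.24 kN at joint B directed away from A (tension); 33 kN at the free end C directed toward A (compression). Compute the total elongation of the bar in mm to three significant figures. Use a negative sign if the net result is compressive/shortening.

Internal axial forces (sectioning from the free end, tension +): N_BC = -33 kN, N_AB = -23.76 kN.
A_AB = 839.8 mm².
A_BC = 934.8 mm².
δ_AB = -23760·839/(839.8·70700) = -0.3358 mm
δ_BC = -33000·208/(934.8·44700) = -0.1643 mm
δ = Σδ_i = -0.5 mm.

-0.500 mm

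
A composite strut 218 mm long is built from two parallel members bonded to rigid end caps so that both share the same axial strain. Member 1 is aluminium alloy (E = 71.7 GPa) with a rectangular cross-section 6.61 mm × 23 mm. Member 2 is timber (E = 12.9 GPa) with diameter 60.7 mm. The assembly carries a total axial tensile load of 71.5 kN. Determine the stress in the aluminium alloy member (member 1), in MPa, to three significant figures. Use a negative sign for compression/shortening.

A_1 = 152 mm².
A_2 = 2894 mm².
Equal strain + equilibrium ⇒ each member carries load in proportion to AE: A₁E₁ = 10900000 N, A₂E₂ = 37330000 N, ΣAE = 48230000 N.
σ₁ = P·E₁/ΣAE = 71500·71700/48230000 = 106.3 MPa.

106 MPa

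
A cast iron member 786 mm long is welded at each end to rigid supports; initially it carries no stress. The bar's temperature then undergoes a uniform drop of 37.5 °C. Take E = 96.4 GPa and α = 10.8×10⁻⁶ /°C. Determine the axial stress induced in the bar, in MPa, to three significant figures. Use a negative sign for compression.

39.0 MPa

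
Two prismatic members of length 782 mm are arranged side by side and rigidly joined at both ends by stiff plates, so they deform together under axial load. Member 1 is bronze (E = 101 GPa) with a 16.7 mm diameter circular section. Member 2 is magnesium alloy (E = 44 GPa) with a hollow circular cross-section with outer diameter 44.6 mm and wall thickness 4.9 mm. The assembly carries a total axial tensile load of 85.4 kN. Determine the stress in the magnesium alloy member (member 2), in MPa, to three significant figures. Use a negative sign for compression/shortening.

A_1 = 219 mm².
A_2 = 611.1 mm².
Equal strain + equilibrium ⇒ each member carries load in proportion to AE: A₁E₁ = 22120000 N, A₂E₂ = 26890000 N, ΣAE = 49010000 N.
σ₂ = P·E₂/ΣAE = 85400·44000/49010000 = 76.67 MPa.

76.7 MPa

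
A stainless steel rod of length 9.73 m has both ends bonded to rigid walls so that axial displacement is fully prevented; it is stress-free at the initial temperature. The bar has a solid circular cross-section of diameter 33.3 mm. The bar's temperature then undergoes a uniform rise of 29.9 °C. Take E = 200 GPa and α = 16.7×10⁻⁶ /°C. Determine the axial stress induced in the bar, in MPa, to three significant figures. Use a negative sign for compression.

Free thermal expansion αLΔT = 16.7e-6 · 9730 · 29.9 = 4.858 mm.
The walls impose strain ε = −(4.858)/9730 = -4.9933e-04; σ = Eε = 200000 · -4.9933e-04 = -99.87 MPa.

-99.9 MPa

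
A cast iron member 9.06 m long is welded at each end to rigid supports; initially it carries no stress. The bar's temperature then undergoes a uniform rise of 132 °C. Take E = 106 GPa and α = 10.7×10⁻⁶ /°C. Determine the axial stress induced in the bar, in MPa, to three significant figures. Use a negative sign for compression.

Free thermal expansion αLΔT = 10.7e-6 · 9060 · 132 = 12.8 mm.
The walls impose strain ε = −(12.8)/9060 = -1.4124e-03; σ = Eε = 106000 · -1.4124e-03 = -149.7 MPa.

-150 MPa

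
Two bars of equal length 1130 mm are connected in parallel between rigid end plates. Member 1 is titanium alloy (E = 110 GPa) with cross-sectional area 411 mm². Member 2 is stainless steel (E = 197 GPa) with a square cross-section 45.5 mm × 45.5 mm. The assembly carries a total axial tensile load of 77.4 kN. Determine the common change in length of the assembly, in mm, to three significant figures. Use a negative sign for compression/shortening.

0.193 mm

A_2 = 2070 mm².
Equal strain + equilibrium ⇒ each member carries load in proportion to AE: A₁E₁ = 45210000 N, A₂E₂ = 407800000 N, ΣAE = 453000000 N.
δ = PL/ΣAE = 77400·1130/453000000 = 0.1931 mm.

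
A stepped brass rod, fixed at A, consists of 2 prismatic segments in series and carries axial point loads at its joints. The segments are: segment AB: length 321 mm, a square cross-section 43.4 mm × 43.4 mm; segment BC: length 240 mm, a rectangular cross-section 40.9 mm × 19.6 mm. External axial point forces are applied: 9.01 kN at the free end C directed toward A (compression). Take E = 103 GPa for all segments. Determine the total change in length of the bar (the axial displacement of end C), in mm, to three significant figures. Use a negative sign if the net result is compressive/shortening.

-0.0411 mm

Internal axial forces (sectioning from the free end, tension +): N_BC = -9.01 kN, N_AB = -9.01 kN.
A_AB = 1884 mm².
A_BC = 801.6 mm².
δ_AB = -9010·321/(1884·103000) = -0.01491 mm
δ_BC = -9010·240/(801.6·103000) = -0.02619 mm
δ = Σδ_i = -0.0411 mm.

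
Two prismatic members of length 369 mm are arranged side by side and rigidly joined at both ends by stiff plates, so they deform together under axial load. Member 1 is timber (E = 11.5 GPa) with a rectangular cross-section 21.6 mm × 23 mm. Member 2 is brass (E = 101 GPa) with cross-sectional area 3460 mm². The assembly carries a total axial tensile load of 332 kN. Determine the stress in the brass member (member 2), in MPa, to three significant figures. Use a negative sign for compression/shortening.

94.4 MPa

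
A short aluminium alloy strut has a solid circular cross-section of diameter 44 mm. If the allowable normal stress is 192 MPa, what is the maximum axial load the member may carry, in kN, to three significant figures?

A = 1521 mm².
P_max = σ_allow · A = 192 · 1521 = 291900 N = 291.9 kN.

292 kN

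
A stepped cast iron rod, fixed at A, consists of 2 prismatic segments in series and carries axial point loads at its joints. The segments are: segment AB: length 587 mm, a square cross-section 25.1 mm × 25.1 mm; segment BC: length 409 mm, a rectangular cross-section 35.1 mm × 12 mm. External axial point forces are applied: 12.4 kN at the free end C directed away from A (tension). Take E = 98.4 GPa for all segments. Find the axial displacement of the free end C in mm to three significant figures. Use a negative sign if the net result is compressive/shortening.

0.240 mm

Internal axial forces (sectioning from the free end, tension +): N_BC = 12.4 kN, N_AB = 12.4 kN.
A_AB = 630 mm².
A_BC = 421.2 mm².
δ_AB = 12400·587/(630·98400) = 0.1174 mm
δ_BC = 12400·409/(421.2·98400) = 0.1224 mm
δ = Σδ_i = 0.2398 mm.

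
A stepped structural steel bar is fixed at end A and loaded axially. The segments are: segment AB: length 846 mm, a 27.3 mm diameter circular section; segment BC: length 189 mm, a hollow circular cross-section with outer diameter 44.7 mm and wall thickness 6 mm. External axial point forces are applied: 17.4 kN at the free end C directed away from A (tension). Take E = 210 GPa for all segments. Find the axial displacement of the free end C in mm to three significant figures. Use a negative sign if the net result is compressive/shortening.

0.141 mm

Internal axial forces (sectioning from the free end, tension +): N_BC = 17.4 kN, N_AB = 17.4 kN.
A_AB = 585.3 mm².
A_BC = 729.5 mm².
δ_AB = 17400·846/(585.3·210000) = 0.1198 mm
δ_BC = 17400·189/(729.5·210000) = 0.02147 mm
δ = Σδ_i = 0.1412 mm.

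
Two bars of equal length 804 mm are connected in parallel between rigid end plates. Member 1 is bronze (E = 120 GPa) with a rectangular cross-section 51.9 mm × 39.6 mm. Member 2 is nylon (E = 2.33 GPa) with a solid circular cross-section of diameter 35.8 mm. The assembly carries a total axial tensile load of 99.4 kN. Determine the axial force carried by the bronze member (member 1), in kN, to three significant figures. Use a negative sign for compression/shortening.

A_1 = 2055 mm².
A_2 = 1007 mm².
Equal strain + equilibrium ⇒ each member carries load in proportion to AE: A₁E₁ = 246600000 N, A₂E₂ = 2345000 N, ΣAE = 249000000 N.
F₁ = P·A₁E₁/ΣAE = 99400·246600000/249000000 = 98460 N.

98.5 kN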